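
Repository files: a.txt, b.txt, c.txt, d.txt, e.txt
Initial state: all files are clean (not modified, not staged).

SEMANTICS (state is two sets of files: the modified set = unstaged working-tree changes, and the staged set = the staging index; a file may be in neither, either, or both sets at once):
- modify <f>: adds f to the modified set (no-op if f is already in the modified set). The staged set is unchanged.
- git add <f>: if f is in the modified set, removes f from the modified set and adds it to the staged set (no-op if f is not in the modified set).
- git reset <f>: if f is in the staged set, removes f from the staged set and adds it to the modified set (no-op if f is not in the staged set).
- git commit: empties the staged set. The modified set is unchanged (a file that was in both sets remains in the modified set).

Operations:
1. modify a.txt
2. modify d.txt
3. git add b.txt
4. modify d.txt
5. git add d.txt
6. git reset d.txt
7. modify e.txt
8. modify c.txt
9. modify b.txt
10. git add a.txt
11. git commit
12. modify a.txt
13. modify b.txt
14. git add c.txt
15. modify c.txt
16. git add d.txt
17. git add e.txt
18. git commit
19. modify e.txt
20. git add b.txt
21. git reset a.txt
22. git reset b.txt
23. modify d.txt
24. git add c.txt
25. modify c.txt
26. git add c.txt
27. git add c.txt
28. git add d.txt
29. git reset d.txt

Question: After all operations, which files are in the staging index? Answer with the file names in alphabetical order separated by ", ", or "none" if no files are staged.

After op 1 (modify a.txt): modified={a.txt} staged={none}
After op 2 (modify d.txt): modified={a.txt, d.txt} staged={none}
After op 3 (git add b.txt): modified={a.txt, d.txt} staged={none}
After op 4 (modify d.txt): modified={a.txt, d.txt} staged={none}
After op 5 (git add d.txt): modified={a.txt} staged={d.txt}
After op 6 (git reset d.txt): modified={a.txt, d.txt} staged={none}
After op 7 (modify e.txt): modified={a.txt, d.txt, e.txt} staged={none}
After op 8 (modify c.txt): modified={a.txt, c.txt, d.txt, e.txt} staged={none}
After op 9 (modify b.txt): modified={a.txt, b.txt, c.txt, d.txt, e.txt} staged={none}
After op 10 (git add a.txt): modified={b.txt, c.txt, d.txt, e.txt} staged={a.txt}
After op 11 (git commit): modified={b.txt, c.txt, d.txt, e.txt} staged={none}
After op 12 (modify a.txt): modified={a.txt, b.txt, c.txt, d.txt, e.txt} staged={none}
After op 13 (modify b.txt): modified={a.txt, b.txt, c.txt, d.txt, e.txt} staged={none}
After op 14 (git add c.txt): modified={a.txt, b.txt, d.txt, e.txt} staged={c.txt}
After op 15 (modify c.txt): modified={a.txt, b.txt, c.txt, d.txt, e.txt} staged={c.txt}
After op 16 (git add d.txt): modified={a.txt, b.txt, c.txt, e.txt} staged={c.txt, d.txt}
After op 17 (git add e.txt): modified={a.txt, b.txt, c.txt} staged={c.txt, d.txt, e.txt}
After op 18 (git commit): modified={a.txt, b.txt, c.txt} staged={none}
After op 19 (modify e.txt): modified={a.txt, b.txt, c.txt, e.txt} staged={none}
After op 20 (git add b.txt): modified={a.txt, c.txt, e.txt} staged={b.txt}
After op 21 (git reset a.txt): modified={a.txt, c.txt, e.txt} staged={b.txt}
After op 22 (git reset b.txt): modified={a.txt, b.txt, c.txt, e.txt} staged={none}
After op 23 (modify d.txt): modified={a.txt, b.txt, c.txt, d.txt, e.txt} staged={none}
After op 24 (git add c.txt): modified={a.txt, b.txt, d.txt, e.txt} staged={c.txt}
After op 25 (modify c.txt): modified={a.txt, b.txt, c.txt, d.txt, e.txt} staged={c.txt}
After op 26 (git add c.txt): modified={a.txt, b.txt, d.txt, e.txt} staged={c.txt}
After op 27 (git add c.txt): modified={a.txt, b.txt, d.txt, e.txt} staged={c.txt}
After op 28 (git add d.txt): modified={a.txt, b.txt, e.txt} staged={c.txt, d.txt}
After op 29 (git reset d.txt): modified={a.txt, b.txt, d.txt, e.txt} staged={c.txt}

Answer: c.txt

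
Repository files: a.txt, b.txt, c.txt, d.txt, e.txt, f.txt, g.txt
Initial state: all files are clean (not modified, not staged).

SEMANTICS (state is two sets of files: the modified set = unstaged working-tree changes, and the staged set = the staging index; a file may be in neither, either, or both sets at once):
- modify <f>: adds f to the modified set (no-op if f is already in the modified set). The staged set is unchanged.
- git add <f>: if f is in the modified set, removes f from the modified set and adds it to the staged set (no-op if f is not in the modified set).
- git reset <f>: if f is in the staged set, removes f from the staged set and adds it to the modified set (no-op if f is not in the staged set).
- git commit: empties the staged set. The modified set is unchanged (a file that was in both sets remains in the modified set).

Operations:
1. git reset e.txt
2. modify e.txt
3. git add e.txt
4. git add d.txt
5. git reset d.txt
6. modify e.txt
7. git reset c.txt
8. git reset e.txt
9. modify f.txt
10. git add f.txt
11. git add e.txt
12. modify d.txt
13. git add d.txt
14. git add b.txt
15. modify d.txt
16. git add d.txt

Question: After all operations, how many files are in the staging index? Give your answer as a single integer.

Answer: 3

Derivation:
After op 1 (git reset e.txt): modified={none} staged={none}
After op 2 (modify e.txt): modified={e.txt} staged={none}
After op 3 (git add e.txt): modified={none} staged={e.txt}
After op 4 (git add d.txt): modified={none} staged={e.txt}
After op 5 (git reset d.txt): modified={none} staged={e.txt}
After op 6 (modify e.txt): modified={e.txt} staged={e.txt}
After op 7 (git reset c.txt): modified={e.txt} staged={e.txt}
After op 8 (git reset e.txt): modified={e.txt} staged={none}
After op 9 (modify f.txt): modified={e.txt, f.txt} staged={none}
After op 10 (git add f.txt): modified={e.txt} staged={f.txt}
After op 11 (git add e.txt): modified={none} staged={e.txt, f.txt}
After op 12 (modify d.txt): modified={d.txt} staged={e.txt, f.txt}
After op 13 (git add d.txt): modified={none} staged={d.txt, e.txt, f.txt}
After op 14 (git add b.txt): modified={none} staged={d.txt, e.txt, f.txt}
After op 15 (modify d.txt): modified={d.txt} staged={d.txt, e.txt, f.txt}
After op 16 (git add d.txt): modified={none} staged={d.txt, e.txt, f.txt}
Final staged set: {d.txt, e.txt, f.txt} -> count=3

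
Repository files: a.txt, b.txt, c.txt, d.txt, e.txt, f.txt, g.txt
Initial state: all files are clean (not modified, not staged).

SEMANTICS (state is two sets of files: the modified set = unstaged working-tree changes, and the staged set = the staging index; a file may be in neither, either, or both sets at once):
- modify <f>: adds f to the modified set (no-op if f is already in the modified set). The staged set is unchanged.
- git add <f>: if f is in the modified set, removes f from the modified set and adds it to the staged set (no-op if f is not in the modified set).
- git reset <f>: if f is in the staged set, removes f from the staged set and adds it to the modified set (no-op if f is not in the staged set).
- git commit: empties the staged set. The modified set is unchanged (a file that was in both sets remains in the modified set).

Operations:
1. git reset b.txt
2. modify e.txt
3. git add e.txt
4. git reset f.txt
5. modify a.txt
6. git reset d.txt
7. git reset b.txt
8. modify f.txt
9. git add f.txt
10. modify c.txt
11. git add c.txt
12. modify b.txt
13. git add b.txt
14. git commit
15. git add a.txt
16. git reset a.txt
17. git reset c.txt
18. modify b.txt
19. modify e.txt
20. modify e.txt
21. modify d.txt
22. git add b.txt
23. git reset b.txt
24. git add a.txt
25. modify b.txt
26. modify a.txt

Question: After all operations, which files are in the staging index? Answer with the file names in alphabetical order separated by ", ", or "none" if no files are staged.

After op 1 (git reset b.txt): modified={none} staged={none}
After op 2 (modify e.txt): modified={e.txt} staged={none}
After op 3 (git add e.txt): modified={none} staged={e.txt}
After op 4 (git reset f.txt): modified={none} staged={e.txt}
After op 5 (modify a.txt): modified={a.txt} staged={e.txt}
After op 6 (git reset d.txt): modified={a.txt} staged={e.txt}
After op 7 (git reset b.txt): modified={a.txt} staged={e.txt}
After op 8 (modify f.txt): modified={a.txt, f.txt} staged={e.txt}
After op 9 (git add f.txt): modified={a.txt} staged={e.txt, f.txt}
After op 10 (modify c.txt): modified={a.txt, c.txt} staged={e.txt, f.txt}
After op 11 (git add c.txt): modified={a.txt} staged={c.txt, e.txt, f.txt}
After op 12 (modify b.txt): modified={a.txt, b.txt} staged={c.txt, e.txt, f.txt}
After op 13 (git add b.txt): modified={a.txt} staged={b.txt, c.txt, e.txt, f.txt}
After op 14 (git commit): modified={a.txt} staged={none}
After op 15 (git add a.txt): modified={none} staged={a.txt}
After op 16 (git reset a.txt): modified={a.txt} staged={none}
After op 17 (git reset c.txt): modified={a.txt} staged={none}
After op 18 (modify b.txt): modified={a.txt, b.txt} staged={none}
After op 19 (modify e.txt): modified={a.txt, b.txt, e.txt} staged={none}
After op 20 (modify e.txt): modified={a.txt, b.txt, e.txt} staged={none}
After op 21 (modify d.txt): modified={a.txt, b.txt, d.txt, e.txt} staged={none}
After op 22 (git add b.txt): modified={a.txt, d.txt, e.txt} staged={b.txt}
After op 23 (git reset b.txt): modified={a.txt, b.txt, d.txt, e.txt} staged={none}
After op 24 (git add a.txt): modified={b.txt, d.txt, e.txt} staged={a.txt}
After op 25 (modify b.txt): modified={b.txt, d.txt, e.txt} staged={a.txt}
After op 26 (modify a.txt): modified={a.txt, b.txt, d.txt, e.txt} staged={a.txt}

Answer: a.txt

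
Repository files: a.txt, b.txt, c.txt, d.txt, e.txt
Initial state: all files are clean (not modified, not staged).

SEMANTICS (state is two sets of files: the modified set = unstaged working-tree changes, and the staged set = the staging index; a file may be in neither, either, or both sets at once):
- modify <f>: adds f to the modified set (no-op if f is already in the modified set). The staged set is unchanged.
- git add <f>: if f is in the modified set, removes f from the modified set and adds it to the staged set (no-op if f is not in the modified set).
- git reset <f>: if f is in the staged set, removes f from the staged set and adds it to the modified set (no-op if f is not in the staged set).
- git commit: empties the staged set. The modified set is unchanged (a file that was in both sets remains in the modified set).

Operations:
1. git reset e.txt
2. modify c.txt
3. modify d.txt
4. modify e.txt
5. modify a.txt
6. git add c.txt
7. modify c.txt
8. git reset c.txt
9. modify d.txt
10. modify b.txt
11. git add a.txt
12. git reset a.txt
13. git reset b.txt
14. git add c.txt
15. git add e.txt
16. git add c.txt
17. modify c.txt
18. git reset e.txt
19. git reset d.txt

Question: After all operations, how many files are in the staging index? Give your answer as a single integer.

After op 1 (git reset e.txt): modified={none} staged={none}
After op 2 (modify c.txt): modified={c.txt} staged={none}
After op 3 (modify d.txt): modified={c.txt, d.txt} staged={none}
After op 4 (modify e.txt): modified={c.txt, d.txt, e.txt} staged={none}
After op 5 (modify a.txt): modified={a.txt, c.txt, d.txt, e.txt} staged={none}
After op 6 (git add c.txt): modified={a.txt, d.txt, e.txt} staged={c.txt}
After op 7 (modify c.txt): modified={a.txt, c.txt, d.txt, e.txt} staged={c.txt}
After op 8 (git reset c.txt): modified={a.txt, c.txt, d.txt, e.txt} staged={none}
After op 9 (modify d.txt): modified={a.txt, c.txt, d.txt, e.txt} staged={none}
After op 10 (modify b.txt): modified={a.txt, b.txt, c.txt, d.txt, e.txt} staged={none}
After op 11 (git add a.txt): modified={b.txt, c.txt, d.txt, e.txt} staged={a.txt}
After op 12 (git reset a.txt): modified={a.txt, b.txt, c.txt, d.txt, e.txt} staged={none}
After op 13 (git reset b.txt): modified={a.txt, b.txt, c.txt, d.txt, e.txt} staged={none}
After op 14 (git add c.txt): modified={a.txt, b.txt, d.txt, e.txt} staged={c.txt}
After op 15 (git add e.txt): modified={a.txt, b.txt, d.txt} staged={c.txt, e.txt}
After op 16 (git add c.txt): modified={a.txt, b.txt, d.txt} staged={c.txt, e.txt}
After op 17 (modify c.txt): modified={a.txt, b.txt, c.txt, d.txt} staged={c.txt, e.txt}
After op 18 (git reset e.txt): modified={a.txt, b.txt, c.txt, d.txt, e.txt} staged={c.txt}
After op 19 (git reset d.txt): modified={a.txt, b.txt, c.txt, d.txt, e.txt} staged={c.txt}
Final staged set: {c.txt} -> count=1

Answer: 1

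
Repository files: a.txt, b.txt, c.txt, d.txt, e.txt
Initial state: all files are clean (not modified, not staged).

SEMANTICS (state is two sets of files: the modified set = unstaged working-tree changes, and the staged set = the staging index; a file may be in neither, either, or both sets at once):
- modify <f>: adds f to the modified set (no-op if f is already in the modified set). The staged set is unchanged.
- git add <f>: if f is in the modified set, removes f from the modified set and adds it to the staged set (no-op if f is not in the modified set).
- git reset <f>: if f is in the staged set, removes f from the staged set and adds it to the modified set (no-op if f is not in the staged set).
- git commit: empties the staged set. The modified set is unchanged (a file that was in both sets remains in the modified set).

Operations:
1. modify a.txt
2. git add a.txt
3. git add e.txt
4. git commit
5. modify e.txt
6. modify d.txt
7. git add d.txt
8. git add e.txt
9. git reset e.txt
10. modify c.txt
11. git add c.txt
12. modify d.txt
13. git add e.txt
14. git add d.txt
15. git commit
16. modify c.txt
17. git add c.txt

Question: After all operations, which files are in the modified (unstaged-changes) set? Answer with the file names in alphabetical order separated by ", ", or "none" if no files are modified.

Answer: none

Derivation:
After op 1 (modify a.txt): modified={a.txt} staged={none}
After op 2 (git add a.txt): modified={none} staged={a.txt}
After op 3 (git add e.txt): modified={none} staged={a.txt}
After op 4 (git commit): modified={none} staged={none}
After op 5 (modify e.txt): modified={e.txt} staged={none}
After op 6 (modify d.txt): modified={d.txt, e.txt} staged={none}
After op 7 (git add d.txt): modified={e.txt} staged={d.txt}
After op 8 (git add e.txt): modified={none} staged={d.txt, e.txt}
After op 9 (git reset e.txt): modified={e.txt} staged={d.txt}
After op 10 (modify c.txt): modified={c.txt, e.txt} staged={d.txt}
After op 11 (git add c.txt): modified={e.txt} staged={c.txt, d.txt}
After op 12 (modify d.txt): modified={d.txt, e.txt} staged={c.txt, d.txt}
After op 13 (git add e.txt): modified={d.txt} staged={c.txt, d.txt, e.txt}
After op 14 (git add d.txt): modified={none} staged={c.txt, d.txt, e.txt}
After op 15 (git commit): modified={none} staged={none}
After op 16 (modify c.txt): modified={c.txt} staged={none}
After op 17 (git add c.txt): modified={none} staged={c.txt}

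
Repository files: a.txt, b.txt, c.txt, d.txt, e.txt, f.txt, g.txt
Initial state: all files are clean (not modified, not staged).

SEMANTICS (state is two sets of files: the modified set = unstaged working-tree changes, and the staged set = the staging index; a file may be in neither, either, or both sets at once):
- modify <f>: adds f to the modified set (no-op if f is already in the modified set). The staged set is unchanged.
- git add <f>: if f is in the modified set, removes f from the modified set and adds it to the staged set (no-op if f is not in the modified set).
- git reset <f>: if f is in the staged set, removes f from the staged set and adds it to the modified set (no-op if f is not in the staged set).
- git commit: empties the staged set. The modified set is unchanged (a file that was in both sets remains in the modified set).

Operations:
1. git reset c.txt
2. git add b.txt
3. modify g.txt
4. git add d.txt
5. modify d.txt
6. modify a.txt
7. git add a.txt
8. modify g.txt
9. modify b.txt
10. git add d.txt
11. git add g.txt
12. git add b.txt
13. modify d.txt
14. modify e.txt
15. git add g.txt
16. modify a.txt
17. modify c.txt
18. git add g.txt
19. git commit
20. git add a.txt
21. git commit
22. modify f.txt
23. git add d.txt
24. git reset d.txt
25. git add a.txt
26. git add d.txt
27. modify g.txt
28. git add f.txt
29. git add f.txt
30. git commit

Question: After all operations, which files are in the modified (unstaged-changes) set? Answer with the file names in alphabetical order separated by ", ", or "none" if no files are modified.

After op 1 (git reset c.txt): modified={none} staged={none}
After op 2 (git add b.txt): modified={none} staged={none}
After op 3 (modify g.txt): modified={g.txt} staged={none}
After op 4 (git add d.txt): modified={g.txt} staged={none}
After op 5 (modify d.txt): modified={d.txt, g.txt} staged={none}
After op 6 (modify a.txt): modified={a.txt, d.txt, g.txt} staged={none}
After op 7 (git add a.txt): modified={d.txt, g.txt} staged={a.txt}
After op 8 (modify g.txt): modified={d.txt, g.txt} staged={a.txt}
After op 9 (modify b.txt): modified={b.txt, d.txt, g.txt} staged={a.txt}
After op 10 (git add d.txt): modified={b.txt, g.txt} staged={a.txt, d.txt}
After op 11 (git add g.txt): modified={b.txt} staged={a.txt, d.txt, g.txt}
After op 12 (git add b.txt): modified={none} staged={a.txt, b.txt, d.txt, g.txt}
After op 13 (modify d.txt): modified={d.txt} staged={a.txt, b.txt, d.txt, g.txt}
After op 14 (modify e.txt): modified={d.txt, e.txt} staged={a.txt, b.txt, d.txt, g.txt}
After op 15 (git add g.txt): modified={d.txt, e.txt} staged={a.txt, b.txt, d.txt, g.txt}
After op 16 (modify a.txt): modified={a.txt, d.txt, e.txt} staged={a.txt, b.txt, d.txt, g.txt}
After op 17 (modify c.txt): modified={a.txt, c.txt, d.txt, e.txt} staged={a.txt, b.txt, d.txt, g.txt}
After op 18 (git add g.txt): modified={a.txt, c.txt, d.txt, e.txt} staged={a.txt, b.txt, d.txt, g.txt}
After op 19 (git commit): modified={a.txt, c.txt, d.txt, e.txt} staged={none}
After op 20 (git add a.txt): modified={c.txt, d.txt, e.txt} staged={a.txt}
After op 21 (git commit): modified={c.txt, d.txt, e.txt} staged={none}
After op 22 (modify f.txt): modified={c.txt, d.txt, e.txt, f.txt} staged={none}
After op 23 (git add d.txt): modified={c.txt, e.txt, f.txt} staged={d.txt}
After op 24 (git reset d.txt): modified={c.txt, d.txt, e.txt, f.txt} staged={none}
After op 25 (git add a.txt): modified={c.txt, d.txt, e.txt, f.txt} staged={none}
After op 26 (git add d.txt): modified={c.txt, e.txt, f.txt} staged={d.txt}
After op 27 (modify g.txt): modified={c.txt, e.txt, f.txt, g.txt} staged={d.txt}
After op 28 (git add f.txt): modified={c.txt, e.txt, g.txt} staged={d.txt, f.txt}
After op 29 (git add f.txt): modified={c.txt, e.txt, g.txt} staged={d.txt, f.txt}
After op 30 (git commit): modified={c.txt, e.txt, g.txt} staged={none}

Answer: c.txt, e.txt, g.txt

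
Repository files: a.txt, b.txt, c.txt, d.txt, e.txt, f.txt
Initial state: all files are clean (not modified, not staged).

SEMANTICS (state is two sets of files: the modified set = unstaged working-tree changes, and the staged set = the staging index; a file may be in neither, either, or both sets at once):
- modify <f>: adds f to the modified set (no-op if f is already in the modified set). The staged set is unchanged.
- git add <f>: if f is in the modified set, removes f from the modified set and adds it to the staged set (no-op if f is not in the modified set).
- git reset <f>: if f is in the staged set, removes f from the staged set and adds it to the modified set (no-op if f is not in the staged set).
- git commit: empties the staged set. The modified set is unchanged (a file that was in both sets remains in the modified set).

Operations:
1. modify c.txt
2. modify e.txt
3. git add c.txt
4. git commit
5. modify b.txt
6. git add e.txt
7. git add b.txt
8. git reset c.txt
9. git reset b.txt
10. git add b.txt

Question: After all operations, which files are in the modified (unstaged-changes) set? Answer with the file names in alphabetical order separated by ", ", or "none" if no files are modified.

Answer: none

Derivation:
After op 1 (modify c.txt): modified={c.txt} staged={none}
After op 2 (modify e.txt): modified={c.txt, e.txt} staged={none}
After op 3 (git add c.txt): modified={e.txt} staged={c.txt}
After op 4 (git commit): modified={e.txt} staged={none}
After op 5 (modify b.txt): modified={b.txt, e.txt} staged={none}
After op 6 (git add e.txt): modified={b.txt} staged={e.txt}
After op 7 (git add b.txt): modified={none} staged={b.txt, e.txt}
After op 8 (git reset c.txt): modified={none} staged={b.txt, e.txt}
After op 9 (git reset b.txt): modified={b.txt} staged={e.txt}
After op 10 (git add b.txt): modified={none} staged={b.txt, e.txt}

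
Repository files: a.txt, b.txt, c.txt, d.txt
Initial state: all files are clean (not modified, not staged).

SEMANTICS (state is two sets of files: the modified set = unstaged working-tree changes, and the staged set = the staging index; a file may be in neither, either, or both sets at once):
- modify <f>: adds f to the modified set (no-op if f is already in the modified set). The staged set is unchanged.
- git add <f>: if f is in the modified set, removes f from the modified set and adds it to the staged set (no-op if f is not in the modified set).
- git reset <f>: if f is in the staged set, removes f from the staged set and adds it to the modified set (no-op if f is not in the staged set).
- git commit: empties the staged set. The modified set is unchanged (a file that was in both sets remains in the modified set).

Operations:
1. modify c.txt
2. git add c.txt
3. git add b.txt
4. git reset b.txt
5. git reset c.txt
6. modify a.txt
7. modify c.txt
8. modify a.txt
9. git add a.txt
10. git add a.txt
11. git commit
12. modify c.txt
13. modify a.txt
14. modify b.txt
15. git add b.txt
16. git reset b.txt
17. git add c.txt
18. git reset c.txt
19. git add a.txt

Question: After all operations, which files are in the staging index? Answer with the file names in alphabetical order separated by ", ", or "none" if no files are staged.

After op 1 (modify c.txt): modified={c.txt} staged={none}
After op 2 (git add c.txt): modified={none} staged={c.txt}
After op 3 (git add b.txt): modified={none} staged={c.txt}
After op 4 (git reset b.txt): modified={none} staged={c.txt}
After op 5 (git reset c.txt): modified={c.txt} staged={none}
After op 6 (modify a.txt): modified={a.txt, c.txt} staged={none}
After op 7 (modify c.txt): modified={a.txt, c.txt} staged={none}
After op 8 (modify a.txt): modified={a.txt, c.txt} staged={none}
After op 9 (git add a.txt): modified={c.txt} staged={a.txt}
After op 10 (git add a.txt): modified={c.txt} staged={a.txt}
After op 11 (git commit): modified={c.txt} staged={none}
After op 12 (modify c.txt): modified={c.txt} staged={none}
After op 13 (modify a.txt): modified={a.txt, c.txt} staged={none}
After op 14 (modify b.txt): modified={a.txt, b.txt, c.txt} staged={none}
After op 15 (git add b.txt): modified={a.txt, c.txt} staged={b.txt}
After op 16 (git reset b.txt): modified={a.txt, b.txt, c.txt} staged={none}
After op 17 (git add c.txt): modified={a.txt, b.txt} staged={c.txt}
After op 18 (git reset c.txt): modified={a.txt, b.txt, c.txt} staged={none}
After op 19 (git add a.txt): modified={b.txt, c.txt} staged={a.txt}

Answer: a.txt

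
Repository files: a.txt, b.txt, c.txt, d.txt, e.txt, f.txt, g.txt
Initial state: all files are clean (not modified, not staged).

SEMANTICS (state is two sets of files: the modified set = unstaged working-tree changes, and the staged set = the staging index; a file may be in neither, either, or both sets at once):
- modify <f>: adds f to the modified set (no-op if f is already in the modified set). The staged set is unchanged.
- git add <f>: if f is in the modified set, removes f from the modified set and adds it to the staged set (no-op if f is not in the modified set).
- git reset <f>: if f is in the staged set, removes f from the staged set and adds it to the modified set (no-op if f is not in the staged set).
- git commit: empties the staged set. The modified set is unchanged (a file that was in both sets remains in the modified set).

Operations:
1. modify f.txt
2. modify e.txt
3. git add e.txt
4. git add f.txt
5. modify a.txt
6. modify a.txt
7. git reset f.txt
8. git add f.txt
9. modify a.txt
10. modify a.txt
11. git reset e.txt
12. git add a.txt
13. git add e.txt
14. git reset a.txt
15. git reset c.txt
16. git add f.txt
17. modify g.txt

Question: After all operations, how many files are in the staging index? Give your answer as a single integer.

Answer: 2

Derivation:
After op 1 (modify f.txt): modified={f.txt} staged={none}
After op 2 (modify e.txt): modified={e.txt, f.txt} staged={none}
After op 3 (git add e.txt): modified={f.txt} staged={e.txt}
After op 4 (git add f.txt): modified={none} staged={e.txt, f.txt}
After op 5 (modify a.txt): modified={a.txt} staged={e.txt, f.txt}
After op 6 (modify a.txt): modified={a.txt} staged={e.txt, f.txt}
After op 7 (git reset f.txt): modified={a.txt, f.txt} staged={e.txt}
After op 8 (git add f.txt): modified={a.txt} staged={e.txt, f.txt}
After op 9 (modify a.txt): modified={a.txt} staged={e.txt, f.txt}
After op 10 (modify a.txt): modified={a.txt} staged={e.txt, f.txt}
After op 11 (git reset e.txt): modified={a.txt, e.txt} staged={f.txt}
After op 12 (git add a.txt): modified={e.txt} staged={a.txt, f.txt}
After op 13 (git add e.txt): modified={none} staged={a.txt, e.txt, f.txt}
After op 14 (git reset a.txt): modified={a.txt} staged={e.txt, f.txt}
After op 15 (git reset c.txt): modified={a.txt} staged={e.txt, f.txt}
After op 16 (git add f.txt): modified={a.txt} staged={e.txt, f.txt}
After op 17 (modify g.txt): modified={a.txt, g.txt} staged={e.txt, f.txt}
Final staged set: {e.txt, f.txt} -> count=2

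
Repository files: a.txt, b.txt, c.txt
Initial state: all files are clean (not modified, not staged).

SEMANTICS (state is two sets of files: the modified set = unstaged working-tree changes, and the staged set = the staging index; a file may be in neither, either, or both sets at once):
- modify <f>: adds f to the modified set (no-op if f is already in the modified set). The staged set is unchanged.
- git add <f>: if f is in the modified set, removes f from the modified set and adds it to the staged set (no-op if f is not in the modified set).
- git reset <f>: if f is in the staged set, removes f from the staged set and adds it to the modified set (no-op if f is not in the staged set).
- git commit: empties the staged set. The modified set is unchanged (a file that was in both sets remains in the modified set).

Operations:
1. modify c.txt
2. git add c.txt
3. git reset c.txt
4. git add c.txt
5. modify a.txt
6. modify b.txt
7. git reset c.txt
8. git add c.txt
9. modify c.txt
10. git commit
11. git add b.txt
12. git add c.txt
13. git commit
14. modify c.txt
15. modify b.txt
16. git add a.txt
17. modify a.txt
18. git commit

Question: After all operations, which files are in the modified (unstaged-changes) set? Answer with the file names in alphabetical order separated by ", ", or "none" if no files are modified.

Answer: a.txt, b.txt, c.txt

Derivation:
After op 1 (modify c.txt): modified={c.txt} staged={none}
After op 2 (git add c.txt): modified={none} staged={c.txt}
After op 3 (git reset c.txt): modified={c.txt} staged={none}
After op 4 (git add c.txt): modified={none} staged={c.txt}
After op 5 (modify a.txt): modified={a.txt} staged={c.txt}
After op 6 (modify b.txt): modified={a.txt, b.txt} staged={c.txt}
After op 7 (git reset c.txt): modified={a.txt, b.txt, c.txt} staged={none}
After op 8 (git add c.txt): modified={a.txt, b.txt} staged={c.txt}
After op 9 (modify c.txt): modified={a.txt, b.txt, c.txt} staged={c.txt}
After op 10 (git commit): modified={a.txt, b.txt, c.txt} staged={none}
After op 11 (git add b.txt): modified={a.txt, c.txt} staged={b.txt}
After op 12 (git add c.txt): modified={a.txt} staged={b.txt, c.txt}
After op 13 (git commit): modified={a.txt} staged={none}
After op 14 (modify c.txt): modified={a.txt, c.txt} staged={none}
After op 15 (modify b.txt): modified={a.txt, b.txt, c.txt} staged={none}
After op 16 (git add a.txt): modified={b.txt, c.txt} staged={a.txt}
After op 17 (modify a.txt): modified={a.txt, b.txt, c.txt} staged={a.txt}
After op 18 (git commit): modified={a.txt, b.txt, c.txt} staged={none}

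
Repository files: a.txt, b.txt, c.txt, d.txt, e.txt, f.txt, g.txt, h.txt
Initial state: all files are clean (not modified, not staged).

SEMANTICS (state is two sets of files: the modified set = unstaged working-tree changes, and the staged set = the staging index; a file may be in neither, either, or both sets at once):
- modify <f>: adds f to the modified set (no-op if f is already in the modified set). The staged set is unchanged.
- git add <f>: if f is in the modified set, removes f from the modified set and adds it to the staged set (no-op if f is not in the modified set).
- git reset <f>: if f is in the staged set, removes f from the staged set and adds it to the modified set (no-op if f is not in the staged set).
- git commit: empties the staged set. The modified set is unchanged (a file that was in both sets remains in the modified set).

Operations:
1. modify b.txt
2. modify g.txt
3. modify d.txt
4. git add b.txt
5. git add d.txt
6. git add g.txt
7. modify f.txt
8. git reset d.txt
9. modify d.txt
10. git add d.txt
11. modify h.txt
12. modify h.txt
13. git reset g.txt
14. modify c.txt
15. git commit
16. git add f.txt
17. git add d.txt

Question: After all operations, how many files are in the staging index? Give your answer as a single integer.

After op 1 (modify b.txt): modified={b.txt} staged={none}
After op 2 (modify g.txt): modified={b.txt, g.txt} staged={none}
After op 3 (modify d.txt): modified={b.txt, d.txt, g.txt} staged={none}
After op 4 (git add b.txt): modified={d.txt, g.txt} staged={b.txt}
After op 5 (git add d.txt): modified={g.txt} staged={b.txt, d.txt}
After op 6 (git add g.txt): modified={none} staged={b.txt, d.txt, g.txt}
After op 7 (modify f.txt): modified={f.txt} staged={b.txt, d.txt, g.txt}
After op 8 (git reset d.txt): modified={d.txt, f.txt} staged={b.txt, g.txt}
After op 9 (modify d.txt): modified={d.txt, f.txt} staged={b.txt, g.txt}
After op 10 (git add d.txt): modified={f.txt} staged={b.txt, d.txt, g.txt}
After op 11 (modify h.txt): modified={f.txt, h.txt} staged={b.txt, d.txt, g.txt}
After op 12 (modify h.txt): modified={f.txt, h.txt} staged={b.txt, d.txt, g.txt}
After op 13 (git reset g.txt): modified={f.txt, g.txt, h.txt} staged={b.txt, d.txt}
After op 14 (modify c.txt): modified={c.txt, f.txt, g.txt, h.txt} staged={b.txt, d.txt}
After op 15 (git commit): modified={c.txt, f.txt, g.txt, h.txt} staged={none}
After op 16 (git add f.txt): modified={c.txt, g.txt, h.txt} staged={f.txt}
After op 17 (git add d.txt): modified={c.txt, g.txt, h.txt} staged={f.txt}
Final staged set: {f.txt} -> count=1

Answer: 1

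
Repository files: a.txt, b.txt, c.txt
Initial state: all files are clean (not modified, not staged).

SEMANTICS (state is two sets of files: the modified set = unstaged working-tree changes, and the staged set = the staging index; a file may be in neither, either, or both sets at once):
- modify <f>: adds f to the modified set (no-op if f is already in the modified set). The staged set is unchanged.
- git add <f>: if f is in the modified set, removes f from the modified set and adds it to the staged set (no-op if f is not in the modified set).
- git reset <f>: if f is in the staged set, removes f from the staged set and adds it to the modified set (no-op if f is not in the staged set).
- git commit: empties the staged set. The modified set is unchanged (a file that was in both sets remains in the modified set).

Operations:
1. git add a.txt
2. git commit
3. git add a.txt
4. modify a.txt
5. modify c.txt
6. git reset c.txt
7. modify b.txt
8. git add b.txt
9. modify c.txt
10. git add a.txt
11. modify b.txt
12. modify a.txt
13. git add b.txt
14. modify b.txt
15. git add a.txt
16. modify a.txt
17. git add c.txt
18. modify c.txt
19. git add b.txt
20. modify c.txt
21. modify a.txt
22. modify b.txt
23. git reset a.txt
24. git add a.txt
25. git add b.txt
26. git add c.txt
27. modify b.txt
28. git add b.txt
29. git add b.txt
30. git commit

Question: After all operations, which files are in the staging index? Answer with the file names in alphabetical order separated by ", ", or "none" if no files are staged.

After op 1 (git add a.txt): modified={none} staged={none}
After op 2 (git commit): modified={none} staged={none}
After op 3 (git add a.txt): modified={none} staged={none}
After op 4 (modify a.txt): modified={a.txt} staged={none}
After op 5 (modify c.txt): modified={a.txt, c.txt} staged={none}
After op 6 (git reset c.txt): modified={a.txt, c.txt} staged={none}
After op 7 (modify b.txt): modified={a.txt, b.txt, c.txt} staged={none}
After op 8 (git add b.txt): modified={a.txt, c.txt} staged={b.txt}
After op 9 (modify c.txt): modified={a.txt, c.txt} staged={b.txt}
After op 10 (git add a.txt): modified={c.txt} staged={a.txt, b.txt}
After op 11 (modify b.txt): modified={b.txt, c.txt} staged={a.txt, b.txt}
After op 12 (modify a.txt): modified={a.txt, b.txt, c.txt} staged={a.txt, b.txt}
After op 13 (git add b.txt): modified={a.txt, c.txt} staged={a.txt, b.txt}
After op 14 (modify b.txt): modified={a.txt, b.txt, c.txt} staged={a.txt, b.txt}
After op 15 (git add a.txt): modified={b.txt, c.txt} staged={a.txt, b.txt}
After op 16 (modify a.txt): modified={a.txt, b.txt, c.txt} staged={a.txt, b.txt}
After op 17 (git add c.txt): modified={a.txt, b.txt} staged={a.txt, b.txt, c.txt}
After op 18 (modify c.txt): modified={a.txt, b.txt, c.txt} staged={a.txt, b.txt, c.txt}
After op 19 (git add b.txt): modified={a.txt, c.txt} staged={a.txt, b.txt, c.txt}
After op 20 (modify c.txt): modified={a.txt, c.txt} staged={a.txt, b.txt, c.txt}
After op 21 (modify a.txt): modified={a.txt, c.txt} staged={a.txt, b.txt, c.txt}
After op 22 (modify b.txt): modified={a.txt, b.txt, c.txt} staged={a.txt, b.txt, c.txt}
After op 23 (git reset a.txt): modified={a.txt, b.txt, c.txt} staged={b.txt, c.txt}
After op 24 (git add a.txt): modified={b.txt, c.txt} staged={a.txt, b.txt, c.txt}
After op 25 (git add b.txt): modified={c.txt} staged={a.txt, b.txt, c.txt}
After op 26 (git add c.txt): modified={none} staged={a.txt, b.txt, c.txt}
After op 27 (modify b.txt): modified={b.txt} staged={a.txt, b.txt, c.txt}
After op 28 (git add b.txt): modified={none} staged={a.txt, b.txt, c.txt}
After op 29 (git add b.txt): modified={none} staged={a.txt, b.txt, c.txt}
After op 30 (git commit): modified={none} staged={none}

Answer: none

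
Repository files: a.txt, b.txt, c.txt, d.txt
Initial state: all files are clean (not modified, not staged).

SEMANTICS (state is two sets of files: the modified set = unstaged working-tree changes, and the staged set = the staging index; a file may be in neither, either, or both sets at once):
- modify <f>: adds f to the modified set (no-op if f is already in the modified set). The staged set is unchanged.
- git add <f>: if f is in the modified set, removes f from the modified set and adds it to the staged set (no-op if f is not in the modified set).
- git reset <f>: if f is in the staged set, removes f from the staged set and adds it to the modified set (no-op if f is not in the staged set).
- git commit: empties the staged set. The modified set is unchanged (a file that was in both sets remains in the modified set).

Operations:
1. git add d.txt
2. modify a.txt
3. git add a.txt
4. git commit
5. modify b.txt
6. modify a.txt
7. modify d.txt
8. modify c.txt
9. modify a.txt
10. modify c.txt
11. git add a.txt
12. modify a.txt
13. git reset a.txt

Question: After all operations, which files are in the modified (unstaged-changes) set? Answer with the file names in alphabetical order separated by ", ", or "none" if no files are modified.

Answer: a.txt, b.txt, c.txt, d.txt

Derivation:
After op 1 (git add d.txt): modified={none} staged={none}
After op 2 (modify a.txt): modified={a.txt} staged={none}
After op 3 (git add a.txt): modified={none} staged={a.txt}
After op 4 (git commit): modified={none} staged={none}
After op 5 (modify b.txt): modified={b.txt} staged={none}
After op 6 (modify a.txt): modified={a.txt, b.txt} staged={none}
After op 7 (modify d.txt): modified={a.txt, b.txt, d.txt} staged={none}
After op 8 (modify c.txt): modified={a.txt, b.txt, c.txt, d.txt} staged={none}
After op 9 (modify a.txt): modified={a.txt, b.txt, c.txt, d.txt} staged={none}
After op 10 (modify c.txt): modified={a.txt, b.txt, c.txt, d.txt} staged={none}
After op 11 (git add a.txt): modified={b.txt, c.txt, d.txt} staged={a.txt}
After op 12 (modify a.txt): modified={a.txt, b.txt, c.txt, d.txt} staged={a.txt}
After op 13 (git reset a.txt): modified={a.txt, b.txt, c.txt, d.txt} staged={none}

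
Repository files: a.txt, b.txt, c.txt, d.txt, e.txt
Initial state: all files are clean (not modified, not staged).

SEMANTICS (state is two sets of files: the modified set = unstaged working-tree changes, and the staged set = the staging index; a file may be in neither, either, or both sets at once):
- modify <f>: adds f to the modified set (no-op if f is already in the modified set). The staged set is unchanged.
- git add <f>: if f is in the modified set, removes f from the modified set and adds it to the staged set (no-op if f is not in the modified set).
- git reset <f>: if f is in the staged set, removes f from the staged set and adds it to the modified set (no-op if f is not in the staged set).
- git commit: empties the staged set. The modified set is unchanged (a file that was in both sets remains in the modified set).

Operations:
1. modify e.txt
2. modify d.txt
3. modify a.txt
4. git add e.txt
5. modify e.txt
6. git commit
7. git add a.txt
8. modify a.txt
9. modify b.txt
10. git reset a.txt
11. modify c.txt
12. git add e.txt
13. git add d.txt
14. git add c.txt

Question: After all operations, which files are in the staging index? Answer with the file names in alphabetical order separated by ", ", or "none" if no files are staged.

Answer: c.txt, d.txt, e.txt

Derivation:
After op 1 (modify e.txt): modified={e.txt} staged={none}
After op 2 (modify d.txt): modified={d.txt, e.txt} staged={none}
After op 3 (modify a.txt): modified={a.txt, d.txt, e.txt} staged={none}
After op 4 (git add e.txt): modified={a.txt, d.txt} staged={e.txt}
After op 5 (modify e.txt): modified={a.txt, d.txt, e.txt} staged={e.txt}
After op 6 (git commit): modified={a.txt, d.txt, e.txt} staged={none}
After op 7 (git add a.txt): modified={d.txt, e.txt} staged={a.txt}
After op 8 (modify a.txt): modified={a.txt, d.txt, e.txt} staged={a.txt}
After op 9 (modify b.txt): modified={a.txt, b.txt, d.txt, e.txt} staged={a.txt}
After op 10 (git reset a.txt): modified={a.txt, b.txt, d.txt, e.txt} staged={none}
After op 11 (modify c.txt): modified={a.txt, b.txt, c.txt, d.txt, e.txt} staged={none}
After op 12 (git add e.txt): modified={a.txt, b.txt, c.txt, d.txt} staged={e.txt}
After op 13 (git add d.txt): modified={a.txt, b.txt, c.txt} staged={d.txt, e.txt}
After op 14 (git add c.txt): modified={a.txt, b.txt} staged={c.txt, d.txt, e.txt}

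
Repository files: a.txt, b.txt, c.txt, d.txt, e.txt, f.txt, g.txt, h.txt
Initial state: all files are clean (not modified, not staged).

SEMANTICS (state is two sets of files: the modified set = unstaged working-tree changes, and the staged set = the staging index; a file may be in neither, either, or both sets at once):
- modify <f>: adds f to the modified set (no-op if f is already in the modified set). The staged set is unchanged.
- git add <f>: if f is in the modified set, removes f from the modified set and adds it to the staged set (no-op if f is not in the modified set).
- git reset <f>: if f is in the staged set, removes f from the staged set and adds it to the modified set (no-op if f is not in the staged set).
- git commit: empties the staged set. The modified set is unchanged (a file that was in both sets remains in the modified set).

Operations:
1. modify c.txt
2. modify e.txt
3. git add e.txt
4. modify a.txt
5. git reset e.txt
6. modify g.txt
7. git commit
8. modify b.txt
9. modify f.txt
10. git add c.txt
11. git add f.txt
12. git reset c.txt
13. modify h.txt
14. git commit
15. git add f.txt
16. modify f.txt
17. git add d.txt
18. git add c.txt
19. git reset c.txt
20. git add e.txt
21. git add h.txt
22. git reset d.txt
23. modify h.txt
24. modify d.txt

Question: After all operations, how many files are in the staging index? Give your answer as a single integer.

Answer: 2

Derivation:
After op 1 (modify c.txt): modified={c.txt} staged={none}
After op 2 (modify e.txt): modified={c.txt, e.txt} staged={none}
After op 3 (git add e.txt): modified={c.txt} staged={e.txt}
After op 4 (modify a.txt): modified={a.txt, c.txt} staged={e.txt}
After op 5 (git reset e.txt): modified={a.txt, c.txt, e.txt} staged={none}
After op 6 (modify g.txt): modified={a.txt, c.txt, e.txt, g.txt} staged={none}
After op 7 (git commit): modified={a.txt, c.txt, e.txt, g.txt} staged={none}
After op 8 (modify b.txt): modified={a.txt, b.txt, c.txt, e.txt, g.txt} staged={none}
After op 9 (modify f.txt): modified={a.txt, b.txt, c.txt, e.txt, f.txt, g.txt} staged={none}
After op 10 (git add c.txt): modified={a.txt, b.txt, e.txt, f.txt, g.txt} staged={c.txt}
After op 11 (git add f.txt): modified={a.txt, b.txt, e.txt, g.txt} staged={c.txt, f.txt}
After op 12 (git reset c.txt): modified={a.txt, b.txt, c.txt, e.txt, g.txt} staged={f.txt}
After op 13 (modify h.txt): modified={a.txt, b.txt, c.txt, e.txt, g.txt, h.txt} staged={f.txt}
After op 14 (git commit): modified={a.txt, b.txt, c.txt, e.txt, g.txt, h.txt} staged={none}
After op 15 (git add f.txt): modified={a.txt, b.txt, c.txt, e.txt, g.txt, h.txt} staged={none}
After op 16 (modify f.txt): modified={a.txt, b.txt, c.txt, e.txt, f.txt, g.txt, h.txt} staged={none}
After op 17 (git add d.txt): modified={a.txt, b.txt, c.txt, e.txt, f.txt, g.txt, h.txt} staged={none}
After op 18 (git add c.txt): modified={a.txt, b.txt, e.txt, f.txt, g.txt, h.txt} staged={c.txt}
After op 19 (git reset c.txt): modified={a.txt, b.txt, c.txt, e.txt, f.txt, g.txt, h.txt} staged={none}
After op 20 (git add e.txt): modified={a.txt, b.txt, c.txt, f.txt, g.txt, h.txt} staged={e.txt}
After op 21 (git add h.txt): modified={a.txt, b.txt, c.txt, f.txt, g.txt} staged={e.txt, h.txt}
After op 22 (git reset d.txt): modified={a.txt, b.txt, c.txt, f.txt, g.txt} staged={e.txt, h.txt}
After op 23 (modify h.txt): modified={a.txt, b.txt, c.txt, f.txt, g.txt, h.txt} staged={e.txt, h.txt}
After op 24 (modify d.txt): modified={a.txt, b.txt, c.txt, d.txt, f.txt, g.txt, h.txt} staged={e.txt, h.txt}
Final staged set: {e.txt, h.txt} -> count=2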